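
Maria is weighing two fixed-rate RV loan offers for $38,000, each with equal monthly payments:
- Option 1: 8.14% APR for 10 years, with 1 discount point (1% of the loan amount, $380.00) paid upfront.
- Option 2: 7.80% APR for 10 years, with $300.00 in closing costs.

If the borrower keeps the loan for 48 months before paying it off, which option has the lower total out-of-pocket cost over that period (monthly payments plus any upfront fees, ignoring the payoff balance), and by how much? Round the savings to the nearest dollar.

Option 1: monthly rate = 8.14%/12 = 0.0067833; payment = 38,000 × 0.0067833 / (1 − (1+0.0067833)^−120) = $463.86.
Option 2: at 7.80% the monthly rate is 0.0065000, so the payment is 38,000 × 0.0065000 / (1 − 1.0065000^−120) = $457.04.
Over 48 months: Option 1 costs 48 × $463.86 + $380.00 = $22,645.28; Option 2 costs 48 × $457.04 + $300.00 = $22,237.92.
Option 2 is cheaper by $22,645.28 − $22,237.92 = $407.36.

Option 2 by $407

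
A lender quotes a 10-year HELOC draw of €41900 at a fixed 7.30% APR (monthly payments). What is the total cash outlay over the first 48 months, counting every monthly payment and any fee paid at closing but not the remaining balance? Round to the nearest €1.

€23,664

At 7.30% the monthly rate is 0.0060833, so the payment is 41,900 × 0.0060833 / (1 − 1.0060833^−120) = €493.00.
Total outlay = 48 × €493.00 = €23,664.00.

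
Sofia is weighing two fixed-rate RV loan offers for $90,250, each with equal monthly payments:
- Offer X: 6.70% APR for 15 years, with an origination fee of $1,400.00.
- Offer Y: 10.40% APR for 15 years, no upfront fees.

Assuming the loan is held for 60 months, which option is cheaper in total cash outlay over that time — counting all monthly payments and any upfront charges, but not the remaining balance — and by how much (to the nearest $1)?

Offer X: monthly rate = 6.7%/12 = 0.0055833; payment = 90,250 × 0.0055833 / (1 − (1+0.0055833)^−180) = $796.13.
Offer Y: at 10.40% the monthly rate is 0.0086667, so the payment is 90,250 × 0.0086667 / (1 − 1.0086667^−180) = $992.03.
Over 60 months: Offer X costs 60 × $796.13 + $1,400.00 = $49,167.80; Offer Y costs 60 × $992.03 = $59,521.80.
Offer X is cheaper by $59,521.80 − $49,167.80 = $10,354.00.

Offer X by $10,354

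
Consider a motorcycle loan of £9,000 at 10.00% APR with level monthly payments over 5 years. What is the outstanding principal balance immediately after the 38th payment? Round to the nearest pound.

With monthly rate i = 10%/12 = 0.0083333, the balance after k of n payments is P · [(1+i)^n − (1+i)^k] / [(1+i)^n − 1].
(1+0.0083333)^60 = 1.64530893 and (1+0.0083333)^38 = 1.37074516, so the balance is 9,000 × (1.64530893 − 1.37074516) / (1.64530893 − 1) = £3,829.29.

£3,829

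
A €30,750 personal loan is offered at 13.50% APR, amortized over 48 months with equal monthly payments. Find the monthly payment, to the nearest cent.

Monthly rate = 13.5%/12 = 0.0112500; payment = 30,750 × 0.0112500 / (1 − (1+0.0112500)^−48) = €832.60.

€832.60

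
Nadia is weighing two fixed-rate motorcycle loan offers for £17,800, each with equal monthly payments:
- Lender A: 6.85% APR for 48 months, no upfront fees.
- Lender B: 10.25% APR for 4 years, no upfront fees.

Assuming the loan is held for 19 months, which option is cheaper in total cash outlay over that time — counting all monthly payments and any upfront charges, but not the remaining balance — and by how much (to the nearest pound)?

Lender A: monthly rate = 6.85%/12 = 0.0057083; payment = 17,800 × 0.0057083 / (1 − (1+0.0057083)^−48) = £425.01.
Lender B: at 10.25% the monthly rate is 0.0085417, so the payment is 17,800 × 0.0085417 / (1 − 1.0085417^−48) = £453.59.
Over 19 months: Lender A costs 19 × £425.01 = £8,075.19; Lender B costs 19 × £453.59 = £8,618.21.
Lender A is cheaper by £8,618.21 − £8,075.19 = £543.02.

Lender A by £543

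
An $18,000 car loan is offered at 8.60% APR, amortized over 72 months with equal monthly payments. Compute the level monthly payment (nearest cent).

At 8.60% the monthly rate is 0.0071667, so the payment is 18,000 × 0.0071667 / (1 − 1.0071667^−72) = $320.90.

$320.90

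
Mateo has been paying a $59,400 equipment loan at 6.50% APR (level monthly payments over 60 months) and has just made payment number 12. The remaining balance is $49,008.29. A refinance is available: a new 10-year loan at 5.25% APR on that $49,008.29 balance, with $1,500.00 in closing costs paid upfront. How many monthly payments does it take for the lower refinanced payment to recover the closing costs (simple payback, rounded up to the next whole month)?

3 months

Current payment = 59,400 × 6.5%/12 / (1 − (1+0.0054167)^−60) = $1,162.23.
Refinanced payment = 49,008.29 × 0.0043750 / (1 − (1+0.0043750)^−120) = $525.82.
Monthly savings = $1,162.23 − $525.82 = $636.41.
Break-even = $1,500.00 / $636.41 = 2.36 → 3 months.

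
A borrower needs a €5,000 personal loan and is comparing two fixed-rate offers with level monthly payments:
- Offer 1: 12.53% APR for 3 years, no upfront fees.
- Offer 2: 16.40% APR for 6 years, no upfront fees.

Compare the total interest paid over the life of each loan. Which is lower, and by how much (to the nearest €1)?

Offer 1: monthly rate = 12.53%/12 = 0.0104417; payment = 5,000 × 0.0104417 / (1 − (1+0.0104417)^−36) = €167.34.
Total interest on Offer 1 = 36 × €167.34 − €5,000 = €1,024.24.
Offer 2: monthly rate = 16.4%/12 = 0.0136667; payment = 5,000 × 0.0136667 / (1 − (1+0.0136667)^−72) = €109.56.
Total interest on Offer 2 = 72 × €109.56 − €5,000 = €2,888.32.
Offer 1 is lower by €1,864.08.

Offer 1 by €1,864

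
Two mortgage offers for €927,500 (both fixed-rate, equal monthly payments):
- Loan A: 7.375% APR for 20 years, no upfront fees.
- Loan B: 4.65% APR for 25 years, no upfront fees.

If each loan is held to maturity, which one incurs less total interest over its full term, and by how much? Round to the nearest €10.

Loan A: monthly rate = 7.375%/12 = 0.0061458; payment = 927,500 × 0.0061458 / (1 − (1+0.0061458)^−240) = €7,401.15.
Total interest on Loan A = 240 × €7,401.15 − €927,500 = €848,776.00.
Loan B: at 4.65% the monthly rate is 0.0038750, so the payment is 927,500 × 0.0038750 / (1 − 1.0038750^−300) = €5,234.63.
Total interest on Loan B = 300 × €5,234.63 − €927,500 = €642,889.00.
Loan B is lower by €205,887.00.

Loan B by €205,890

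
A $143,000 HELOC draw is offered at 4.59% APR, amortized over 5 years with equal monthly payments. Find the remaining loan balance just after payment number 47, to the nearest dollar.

With monthly rate i = 4.59%/12 = 0.0038250, the balance after k of n payments is P · [(1+i)^n − (1+i)^k] / [(1+i)^n − 1].
(1+0.0038250)^60 = 1.25742024 and (1+0.0038250)^47 = 1.19653760, so the balance is 143,000 × (1.25742024 − 1.19653760) / (1.25742024 − 1) = $33,821.03.

$33,821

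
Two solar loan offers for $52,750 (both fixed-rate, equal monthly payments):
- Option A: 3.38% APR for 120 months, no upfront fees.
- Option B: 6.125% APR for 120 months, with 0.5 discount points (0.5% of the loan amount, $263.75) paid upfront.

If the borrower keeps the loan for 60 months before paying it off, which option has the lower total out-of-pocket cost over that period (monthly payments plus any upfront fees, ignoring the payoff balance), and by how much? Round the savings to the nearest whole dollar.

Option A: monthly rate = 3.38%/12 = 0.0028167; payment = 52,750 × 0.0028167 / (1 − (1+0.0028167)^−120) = $518.66.
Option B: at 6.125% the monthly rate is 0.0051042, so the payment is 52,750 × 0.0051042 / (1 − 1.0051042^−120) = $588.95.
Over 60 months: Option A costs 60 × $518.66 = $31,119.60; Option B costs 60 × $588.95 + $263.75 = $35,600.75.
Option A is cheaper by $35,600.75 − $31,119.60 = $4,481.15.

Option A by $4,481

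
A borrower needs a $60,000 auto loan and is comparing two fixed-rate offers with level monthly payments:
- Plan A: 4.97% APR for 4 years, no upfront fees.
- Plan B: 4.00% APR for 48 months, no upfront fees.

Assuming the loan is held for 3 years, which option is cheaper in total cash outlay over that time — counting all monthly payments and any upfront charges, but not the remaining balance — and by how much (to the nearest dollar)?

Plan B by $943

Plan A: at 4.97% the monthly rate is 0.0041417, so the payment is 60,000 × 0.0041417 / (1 − 1.0041417^−48) = $1,380.94.
Plan B: at 4.00% the monthly rate is 0.0033333, so the payment is 60,000 × 0.0033333 / (1 − 1.0033333^−48) = $1,354.74.
Over 36 months: Plan A costs 36 × $1,380.94 = $49,713.84; Plan B costs 36 × $1,354.74 = $48,770.64.
Plan B is cheaper by $49,713.84 − $48,770.64 = $943.20.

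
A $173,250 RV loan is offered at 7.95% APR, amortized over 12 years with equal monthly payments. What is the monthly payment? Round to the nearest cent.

At 7.95% the monthly rate is 0.0066250, so the payment is 173,250 × 0.0066250 / (1 − 1.0066250^−144) = $1,870.60.

$1,870.60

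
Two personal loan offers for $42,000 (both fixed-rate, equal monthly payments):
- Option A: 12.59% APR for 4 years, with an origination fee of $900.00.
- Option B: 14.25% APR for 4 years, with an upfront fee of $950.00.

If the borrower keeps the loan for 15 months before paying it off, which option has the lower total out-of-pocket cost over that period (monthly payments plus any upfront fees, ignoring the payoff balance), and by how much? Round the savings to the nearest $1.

Option A: monthly rate = 12.59%/12 = 0.0104917; payment = 42,000 × 0.0104917 / (1 − (1+0.0104917)^−48) = $1,118.23.
Option B: at 14.25% the monthly rate is 0.0118750, so the payment is 42,000 × 0.0118750 / (1 − 1.0118750^−48) = $1,152.99.
Over 15 months: Option A costs 15 × $1,118.23 + $900.00 = $17,673.45; Option B costs 15 × $1,152.99 + $950.00 = $18,244.85.
Option A is cheaper by $18,244.85 − $17,673.45 = $571.40.

Option A by $571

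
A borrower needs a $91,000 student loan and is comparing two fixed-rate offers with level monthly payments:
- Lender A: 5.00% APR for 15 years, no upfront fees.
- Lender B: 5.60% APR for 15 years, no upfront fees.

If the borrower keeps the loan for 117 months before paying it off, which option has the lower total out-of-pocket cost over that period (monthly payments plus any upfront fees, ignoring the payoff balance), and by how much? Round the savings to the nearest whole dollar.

Lender A: monthly rate = 5%/12 = 0.0041667; payment = 91,000 × 0.0041667 / (1 − (1+0.0041667)^−180) = $719.62.
Lender B: at 5.60% the monthly rate is 0.0046667, so the payment is 91,000 × 0.0046667 / (1 − 1.0046667^−180) = $748.38.
Over 117 months: Lender A costs 117 × $719.62 = $84,195.54; Lender B costs 117 × $748.38 = $87,560.46.
Lender A is cheaper by $87,560.46 − $84,195.54 = $3,364.92.

Lender A by $3,365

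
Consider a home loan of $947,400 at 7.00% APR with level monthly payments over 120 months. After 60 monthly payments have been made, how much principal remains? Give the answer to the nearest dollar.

With monthly rate i = 7%/12 = 0.0058333, the balance after k of n payments is P · [(1+i)^n − (1+i)^k] / [(1+i)^n − 1].
(1+0.0058333)^120 = 2.00966138 and (1+0.0058333)^60 = 1.41762526, so the balance is 947,400 × (2.00966138 − 1.41762526) / (2.00966138 − 1) = $555,527.85.

$555,528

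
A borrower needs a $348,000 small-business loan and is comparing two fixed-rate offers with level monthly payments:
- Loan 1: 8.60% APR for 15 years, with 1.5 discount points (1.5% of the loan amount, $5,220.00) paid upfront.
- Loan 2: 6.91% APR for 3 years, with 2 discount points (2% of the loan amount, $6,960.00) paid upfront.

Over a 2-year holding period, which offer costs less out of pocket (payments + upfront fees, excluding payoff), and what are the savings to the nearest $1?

Loan 1 by $176,546

Loan 1: monthly rate = 8.6%/12 = 0.0071667; payment = 348,000 × 0.0071667 / (1 − (1+0.0071667)^−180) = $3,447.32.
Loan 2: monthly rate = 6.91%/12 = 0.0057583; payment = 348,000 × 0.0057583 / (1 − (1+0.0057583)^−36) = $10,730.92.
Over 24 months: Loan 1 costs 24 × $3,447.32 + $5,220.00 = $87,955.68; Loan 2 costs 24 × $10,730.92 + $6,960.00 = $264,502.08.
Loan 1 is cheaper by $264,502.08 − $87,955.68 = $176,546.40.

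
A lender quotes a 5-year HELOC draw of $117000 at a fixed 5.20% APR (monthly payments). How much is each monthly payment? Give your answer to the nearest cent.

At 5.20% the monthly rate is 0.0043333, so the payment is 117,000 × 0.0043333 / (1 − 1.0043333^−60) = $2,218.67.

$2,218.67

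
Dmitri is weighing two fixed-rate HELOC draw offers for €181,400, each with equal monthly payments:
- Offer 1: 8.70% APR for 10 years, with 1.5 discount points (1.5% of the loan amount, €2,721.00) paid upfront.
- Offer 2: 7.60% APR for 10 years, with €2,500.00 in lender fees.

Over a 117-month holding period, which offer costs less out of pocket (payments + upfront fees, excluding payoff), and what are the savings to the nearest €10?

Offer 2 by €12,600

Offer 1: monthly rate = 8.7%/12 = 0.0072500; payment = 181,400 × 0.0072500 / (1 − (1+0.0072500)^−120) = €2,268.55.
Offer 2: at 7.60% the monthly rate is 0.0063333, so the payment is 181,400 × 0.0063333 / (1 − 1.0063333^−120) = €2,162.73.
Over 117 months: Offer 1 costs 117 × €2,268.55 + €2,721.00 = €268,141.35; Offer 2 costs 117 × €2,162.73 + €2,500.00 = €255,539.41.
Offer 2 is cheaper by €268,141.35 − €255,539.41 = €12,601.94.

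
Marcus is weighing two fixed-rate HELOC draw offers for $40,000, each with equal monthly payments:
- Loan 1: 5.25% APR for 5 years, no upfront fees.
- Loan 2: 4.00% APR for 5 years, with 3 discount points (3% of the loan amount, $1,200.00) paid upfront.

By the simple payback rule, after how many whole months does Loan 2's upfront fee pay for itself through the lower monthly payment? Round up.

53 months

Loan 1: monthly rate = 5.25%/12 = 0.0043750; payment = 40,000 × 0.0043750 / (1 − (1+0.0043750)^−60) = $759.44.
Loan 2: at 4.00% the monthly rate is 0.0033333, so the payment is 40,000 × 0.0033333 / (1 − 1.0033333^−60) = $736.66.
Monthly savings = $759.44 − $736.66 = $22.78.
Break-even = $1,200.00 / $22.78 = 52.68 → 53 months.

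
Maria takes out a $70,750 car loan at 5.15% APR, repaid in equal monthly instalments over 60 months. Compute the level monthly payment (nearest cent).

At 5.15% the monthly rate is 0.0042917, so the payment is 70,750 × 0.0042917 / (1 − 1.0042917^−60) = $1,340.01.

$1,340.01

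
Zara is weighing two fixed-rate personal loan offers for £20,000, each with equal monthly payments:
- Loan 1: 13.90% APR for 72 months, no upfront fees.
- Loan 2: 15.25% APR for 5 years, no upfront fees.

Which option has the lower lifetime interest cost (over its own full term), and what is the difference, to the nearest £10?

Loan 2 by £890

Loan 1: monthly rate = 13.9%/12 = 0.0115833; payment = 20,000 × 0.0115833 / (1 − (1+0.0115833)^−72) = £411.04.
Total interest on Loan 1 = 72 × £411.04 − £20,000 = £9,594.88.
Loan 2: at 15.25% the monthly rate is 0.0127083, so the payment is 20,000 × 0.0127083 / (1 − 1.0127083^−60) = £478.43.
Total interest on Loan 2 = 60 × £478.43 − £20,000 = £8,705.80.
Loan 2 is lower by £889.08.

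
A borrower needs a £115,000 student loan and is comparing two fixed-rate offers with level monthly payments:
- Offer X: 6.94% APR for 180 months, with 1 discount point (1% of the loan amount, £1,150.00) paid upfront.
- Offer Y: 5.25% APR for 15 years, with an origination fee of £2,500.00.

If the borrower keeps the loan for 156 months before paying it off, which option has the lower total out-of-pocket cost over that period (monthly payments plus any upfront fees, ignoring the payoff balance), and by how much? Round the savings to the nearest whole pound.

Offer Y by £15,083

Offer X: at 6.94% the monthly rate is 0.0057833, so the payment is 115,000 × 0.0057833 / (1 − 1.0057833^−180) = £1,029.80.
Offer Y: monthly rate = 5.25%/12 = 0.0043750; payment = 115,000 × 0.0043750 / (1 − (1+0.0043750)^−180) = £924.46.
Over 156 months: Offer X costs 156 × £1,029.80 + £1,150.00 = £161,798.80; Offer Y costs 156 × £924.46 + £2,500.00 = £146,715.76.
Offer Y is cheaper by £161,798.80 − £146,715.76 = £15,083.04.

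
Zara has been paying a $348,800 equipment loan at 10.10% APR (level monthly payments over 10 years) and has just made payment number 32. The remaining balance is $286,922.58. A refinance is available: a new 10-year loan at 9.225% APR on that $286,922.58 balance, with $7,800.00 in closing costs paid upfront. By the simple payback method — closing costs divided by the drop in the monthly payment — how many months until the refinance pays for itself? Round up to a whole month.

Current payment = 348,800 × 10.1%/12 / (1 − (1+0.0084167)^−120) = $4,628.75.
Refinanced payment = 286,922.58 × 0.0076875 / (1 − (1+0.0076875)^−120) = $3,669.64.
Monthly savings = $4,628.75 − $3,669.64 = $959.11.
Break-even = $7,800.00 / $959.11 = 8.13 → 9 months.

9 months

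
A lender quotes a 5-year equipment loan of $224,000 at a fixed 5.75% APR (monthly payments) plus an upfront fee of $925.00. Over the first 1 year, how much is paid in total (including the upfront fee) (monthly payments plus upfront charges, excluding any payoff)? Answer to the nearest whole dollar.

$52,580

At 5.75% the monthly rate is 0.0047917, so the payment is 224,000 × 0.0047917 / (1 − 1.0047917^−60) = $4,304.56.
Total outlay = 12 × $4,304.56 + $925.00 = $52,579.72.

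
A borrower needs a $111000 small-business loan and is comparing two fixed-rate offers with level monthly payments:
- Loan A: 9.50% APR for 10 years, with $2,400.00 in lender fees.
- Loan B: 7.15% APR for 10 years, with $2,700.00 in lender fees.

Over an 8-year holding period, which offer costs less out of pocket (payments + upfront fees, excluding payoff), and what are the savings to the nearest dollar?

Loan B by $13,035

Loan A: monthly rate = 9.5%/12 = 0.0079167; payment = 111,000 × 0.0079167 / (1 − (1+0.0079167)^−120) = $1,436.31.
Loan B: monthly rate = 7.15%/12 = 0.0059583; payment = 111,000 × 0.0059583 / (1 − (1+0.0059583)^−120) = $1,297.40.
Over 96 months: Loan A costs 96 × $1,436.31 + $2,400.00 = $140,285.76; Loan B costs 96 × $1,297.40 + $2,700.00 = $127,250.40.
Loan B is cheaper by $140,285.76 − $127,250.40 = $13,035.36.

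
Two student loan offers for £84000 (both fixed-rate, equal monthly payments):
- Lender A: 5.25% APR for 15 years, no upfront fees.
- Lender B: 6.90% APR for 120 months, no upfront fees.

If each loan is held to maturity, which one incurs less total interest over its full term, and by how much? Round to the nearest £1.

Lender B by £5,028

Lender A: monthly rate = 5.25%/12 = 0.0043750; payment = 84,000 × 0.0043750 / (1 − (1+0.0043750)^−180) = £675.26.
Total interest on Lender A = 180 × £675.26 − £84,000 = £37,546.80.
Lender B: monthly rate = 6.9%/12 = 0.0057500; payment = 84,000 × 0.0057500 / (1 − (1+0.0057500)^−120) = £970.99.
Total interest on Lender B = 120 × £970.99 − £84,000 = £32,518.80.
Lender B is lower by £5,028.00.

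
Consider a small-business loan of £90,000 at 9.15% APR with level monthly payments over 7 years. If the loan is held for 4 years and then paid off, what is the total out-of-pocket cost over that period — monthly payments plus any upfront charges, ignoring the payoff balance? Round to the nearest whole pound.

Monthly rate = 9.15%/12 = 0.0076250; payment = 90,000 × 0.0076250 / (1 − (1+0.0076250)^−84) = £1,454.88.
Total outlay = 48 × £1,454.88 = £69,834.24.

£69,834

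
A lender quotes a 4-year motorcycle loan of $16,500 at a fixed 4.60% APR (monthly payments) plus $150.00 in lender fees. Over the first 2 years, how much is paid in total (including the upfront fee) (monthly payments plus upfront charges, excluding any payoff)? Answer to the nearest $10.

At 4.60% the monthly rate is 0.0038333, so the payment is 16,500 × 0.0038333 / (1 − 1.0038333^−48) = $377.00.
Total outlay = 24 × $377.00 + $150.00 = $9,198.00.

$9,200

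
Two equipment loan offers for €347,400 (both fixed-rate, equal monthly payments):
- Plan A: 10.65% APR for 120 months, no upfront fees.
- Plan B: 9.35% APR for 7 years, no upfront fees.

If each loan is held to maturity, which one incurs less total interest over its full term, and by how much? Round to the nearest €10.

Plan B by €91,320

Plan A: at 10.65% the monthly rate is 0.0088750, so the payment is 347,400 × 0.0088750 / (1 − 1.0088750^−120) = €4,716.87.
Total interest on Plan A = 120 × €4,716.87 − €347,400 = €218,624.40.
Plan B: at 9.35% the monthly rate is 0.0077917, so the payment is 347,400 × 0.0077917 / (1 − 1.0077917^−84) = €5,651.25.
Total interest on Plan B = 84 × €5,651.25 − €347,400 = €127,305.00.
Plan B is lower by €91,319.40.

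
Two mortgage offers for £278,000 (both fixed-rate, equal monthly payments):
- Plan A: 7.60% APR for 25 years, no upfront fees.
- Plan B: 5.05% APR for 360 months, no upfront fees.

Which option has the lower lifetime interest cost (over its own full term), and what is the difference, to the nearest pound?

Plan B by £81,440

Plan A: at 7.60% the monthly rate is 0.0063333, so the payment is 278,000 × 0.0063333 / (1 − 1.0063333^−300) = £2,072.51.
Total interest on Plan A = 300 × £2,072.51 − £278,000 = £343,753.00.
Plan B: at 5.05% the monthly rate is 0.0042083, so the payment is 278,000 × 0.0042083 / (1 − 1.0042083^−360) = £1,500.87.
Total interest on Plan B = 360 × £1,500.87 − £278,000 = £262,313.20.
Plan B is lower by £81,439.80.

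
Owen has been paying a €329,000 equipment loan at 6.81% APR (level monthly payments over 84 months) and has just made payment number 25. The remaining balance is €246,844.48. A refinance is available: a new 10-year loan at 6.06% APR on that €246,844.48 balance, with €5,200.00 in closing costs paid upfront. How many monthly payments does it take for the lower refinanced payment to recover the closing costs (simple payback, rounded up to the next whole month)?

Current payment = 329,000 × 6.81%/12 / (1 − (1+0.0056750)^−84) = €4,934.99.
Refinanced payment = 246,844.48 × 0.0050500 / (1 − (1+0.0050500)^−120) = €2,747.92.
Monthly savings = €4,934.99 − €2,747.92 = €2,187.07.
Break-even = €5,200.00 / €2,187.07 = 2.38 → 3 months.

3 months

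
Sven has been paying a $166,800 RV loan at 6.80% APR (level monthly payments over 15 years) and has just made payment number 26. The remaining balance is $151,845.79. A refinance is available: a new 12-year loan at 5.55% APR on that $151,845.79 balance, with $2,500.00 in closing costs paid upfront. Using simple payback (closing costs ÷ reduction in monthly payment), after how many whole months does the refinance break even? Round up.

74 months

Current payment = 166,800 × 6.8%/12 / (1 − (1+0.0056667)^−180) = $1,480.66.
Refinanced payment = 151,845.79 × 0.0046250 / (1 − (1+0.0046250)^−144) = $1,446.67.
Monthly savings = $1,480.66 − $1,446.67 = $33.99.
Break-even = $2,500.00 / $33.99 = 73.55 → 74 months.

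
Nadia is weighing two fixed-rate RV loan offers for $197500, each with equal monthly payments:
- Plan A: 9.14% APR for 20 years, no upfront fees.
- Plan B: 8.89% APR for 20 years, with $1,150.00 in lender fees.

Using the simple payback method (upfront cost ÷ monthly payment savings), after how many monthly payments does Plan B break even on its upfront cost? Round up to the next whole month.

Plan A: at 9.14% the monthly rate is 0.0076167, so the payment is 197,500 × 0.0076167 / (1 − 1.0076167^−240) = $1,794.78.
Plan B: at 8.89% the monthly rate is 0.0074083, so the payment is 197,500 × 0.0074083 / (1 − 1.0074083^−240) = $1,763.01.
Monthly savings = $1,794.78 − $1,763.01 = $31.77.
Break-even = $1,150.00 / $31.77 = 36.20 → 37 months.

37 months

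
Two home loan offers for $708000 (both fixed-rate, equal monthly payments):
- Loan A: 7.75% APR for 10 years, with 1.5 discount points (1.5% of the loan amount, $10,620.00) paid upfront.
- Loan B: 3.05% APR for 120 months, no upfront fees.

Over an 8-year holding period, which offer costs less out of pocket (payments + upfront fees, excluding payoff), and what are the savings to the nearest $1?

Loan B by $168,434

Loan A: at 7.75% the monthly rate is 0.0064583, so the payment is 708,000 × 0.0064583 / (1 − 1.0064583^−120) = $8,496.75.
Loan B: monthly rate = 3.05%/12 = 0.0025417; payment = 708,000 × 0.0025417 / (1 − (1+0.0025417)^−120) = $6,852.85.
Over 96 months: Loan A costs 96 × $8,496.75 + $10,620.00 = $826,308.00; Loan B costs 96 × $6,852.85 = $657,873.60.
Loan B is cheaper by $826,308.00 − $657,873.60 = $168,434.40.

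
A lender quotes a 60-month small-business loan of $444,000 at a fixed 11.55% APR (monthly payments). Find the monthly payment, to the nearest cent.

$9,775.87

At 11.55% the monthly rate is 0.0096250, so the payment is 444,000 × 0.0096250 / (1 − 1.0096250^−60) = $9,775.87.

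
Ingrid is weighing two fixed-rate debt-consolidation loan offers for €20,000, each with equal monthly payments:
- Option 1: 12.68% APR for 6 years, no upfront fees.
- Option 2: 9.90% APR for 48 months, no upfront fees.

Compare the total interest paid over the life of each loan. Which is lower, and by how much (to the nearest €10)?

Option 1: at 12.68% the monthly rate is 0.0105667, so the payment is 20,000 × 0.0105667 / (1 − 1.0105667^−72) = €398.11.
Total interest on Option 1 = 72 × €398.11 − €20,000 = €8,663.92.
Option 2: at 9.90% the monthly rate is 0.0082500, so the payment is 20,000 × 0.0082500 / (1 − 1.0082500^−48) = €506.29.
Total interest on Option 2 = 48 × €506.29 − €20,000 = €4,301.92.
Option 2 is lower by €4,362.00.

Option 2 by €4,360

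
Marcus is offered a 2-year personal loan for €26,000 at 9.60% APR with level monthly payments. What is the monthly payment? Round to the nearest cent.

At 9.60% the monthly rate is 0.0080000, so the payment is 26,000 × 0.0080000 / (1 − 1.0080000^−24) = €1,194.97.

€1,194.97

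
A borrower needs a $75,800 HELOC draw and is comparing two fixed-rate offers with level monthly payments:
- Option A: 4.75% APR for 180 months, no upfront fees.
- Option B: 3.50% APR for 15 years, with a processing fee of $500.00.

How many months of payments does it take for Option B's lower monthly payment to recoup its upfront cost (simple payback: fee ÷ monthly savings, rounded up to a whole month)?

11 months

Option A: monthly rate = 4.75%/12 = 0.0039583; payment = 75,800 × 0.0039583 / (1 − (1+0.0039583)^−180) = $589.60.
Option B: at 3.50% the monthly rate is 0.0029167, so the payment is 75,800 × 0.0029167 / (1 − 1.0029167^−180) = $541.88.
Monthly savings = $589.60 − $541.88 = $47.72.
Break-even = $500.00 / $47.72 = 10.48 → 11 months.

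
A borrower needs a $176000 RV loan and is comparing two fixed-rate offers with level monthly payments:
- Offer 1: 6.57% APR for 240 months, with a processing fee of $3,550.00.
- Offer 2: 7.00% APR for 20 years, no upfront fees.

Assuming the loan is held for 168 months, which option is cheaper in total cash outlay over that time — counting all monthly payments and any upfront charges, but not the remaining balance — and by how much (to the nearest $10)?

Offer 1 by $4,020

Offer 1: at 6.57% the monthly rate is 0.0054750, so the payment is 176,000 × 0.0054750 / (1 − 1.0054750^−240) = $1,319.47.
Offer 2: monthly rate = 7%/12 = 0.0058333; payment = 176,000 × 0.0058333 / (1 − (1+0.0058333)^−240) = $1,364.53.
Over 168 months: Offer 1 costs 168 × $1,319.47 + $3,550.00 = $225,220.96; Offer 2 costs 168 × $1,364.53 = $229,241.04.
Offer 1 is cheaper by $229,241.04 − $225,220.96 = $4,020.08.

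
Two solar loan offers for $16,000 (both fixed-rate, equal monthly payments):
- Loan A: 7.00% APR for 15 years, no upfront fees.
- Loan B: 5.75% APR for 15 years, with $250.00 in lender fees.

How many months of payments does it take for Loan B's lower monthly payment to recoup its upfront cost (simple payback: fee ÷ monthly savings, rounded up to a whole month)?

Loan A: at 7.00% the monthly rate is 0.0058333, so the payment is 16,000 × 0.0058333 / (1 − 1.0058333^−180) = $143.81.
Loan B: monthly rate = 5.75%/12 = 0.0047917; payment = 16,000 × 0.0047917 / (1 − (1+0.0047917)^−180) = $132.87.
Monthly savings = $143.81 − $132.87 = $10.94.
Break-even = $250.00 / $10.94 = 22.85 → 23 months.

23 months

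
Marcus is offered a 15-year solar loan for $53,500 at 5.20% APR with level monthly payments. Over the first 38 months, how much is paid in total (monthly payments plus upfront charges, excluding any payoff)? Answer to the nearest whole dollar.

Monthly rate = 5.2%/12 = 0.0043333; payment = 53,500 × 0.0043333 / (1 − (1+0.0043333)^−180) = $428.67.
Total outlay = 38 × $428.67 = $16,289.46.

$16,289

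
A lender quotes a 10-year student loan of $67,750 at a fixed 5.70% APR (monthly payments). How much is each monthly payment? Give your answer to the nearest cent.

$742.00

Monthly rate = 5.7%/12 = 0.0047500; payment = 67,750 × 0.0047500 / (1 − (1+0.0047500)^−120) = $742.00.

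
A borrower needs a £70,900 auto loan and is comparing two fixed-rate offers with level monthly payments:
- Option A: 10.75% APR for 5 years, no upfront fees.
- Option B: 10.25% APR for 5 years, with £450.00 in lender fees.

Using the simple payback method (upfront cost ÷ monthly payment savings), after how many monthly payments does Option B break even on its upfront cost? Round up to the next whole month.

26 months

Option A: monthly rate = 10.75%/12 = 0.0089583; payment = 70,900 × 0.0089583 / (1 − (1+0.0089583)^−60) = £1,532.71.
Option B: monthly rate = 10.25%/12 = 0.0085417; payment = 70,900 × 0.0085417 / (1 − (1+0.0085417)^−60) = £1,515.15.
Monthly savings = £1,532.71 − £1,515.15 = £17.56.
Break-even = £450.00 / £17.56 = 25.63 → 26 months.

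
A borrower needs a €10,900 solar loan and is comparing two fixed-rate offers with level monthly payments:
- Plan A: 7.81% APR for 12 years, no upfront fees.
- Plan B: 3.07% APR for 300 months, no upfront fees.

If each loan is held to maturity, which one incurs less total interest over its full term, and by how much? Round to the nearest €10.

Plan A: at 7.81% the monthly rate is 0.0065083, so the payment is 10,900 × 0.0065083 / (1 − 1.0065083^−144) = €116.85.
Total interest on Plan A = 144 × €116.85 − €10,900 = €5,926.40.
Plan B: monthly rate = 3.07%/12 = 0.0025583; payment = 10,900 × 0.0025583 / (1 − (1+0.0025583)^−300) = €52.09.
Total interest on Plan B = 300 × €52.09 − €10,900 = €4,727.00.
Plan B is lower by €1,199.40.

Plan B by €1,200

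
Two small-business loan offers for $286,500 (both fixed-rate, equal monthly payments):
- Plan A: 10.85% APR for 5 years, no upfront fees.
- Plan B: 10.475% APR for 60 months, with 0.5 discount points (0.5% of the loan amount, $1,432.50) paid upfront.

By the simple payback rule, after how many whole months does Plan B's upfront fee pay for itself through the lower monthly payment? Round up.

Plan A: at 10.85% the monthly rate is 0.0090417, so the payment is 286,500 × 0.0090417 / (1 − 1.0090417^−60) = $6,207.79.
Plan B: at 10.475% the monthly rate is 0.0087292, so the payment is 286,500 × 0.0087292 / (1 − 1.0087292^−60) = $6,154.45.
Monthly savings = $6,207.79 − $6,154.45 = $53.34.
Break-even = $1,432.50 / $53.34 = 26.86 → 27 months.

27 months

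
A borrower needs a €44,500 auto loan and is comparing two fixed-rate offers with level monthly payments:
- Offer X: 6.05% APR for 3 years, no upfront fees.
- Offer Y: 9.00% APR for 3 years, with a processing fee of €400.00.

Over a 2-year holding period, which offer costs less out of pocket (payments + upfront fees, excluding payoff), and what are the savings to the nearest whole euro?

Offer X by €1,847

Offer X: monthly rate = 6.05%/12 = 0.0050417; payment = 44,500 × 0.0050417 / (1 − (1+0.0050417)^−36) = €1,354.78.
Offer Y: monthly rate = 9%/12 = 0.0075000; payment = 44,500 × 0.0075000 / (1 − (1+0.0075000)^−36) = €1,415.09.
Over 24 months: Offer X costs 24 × €1,354.78 = €32,514.72; Offer Y costs 24 × €1,415.09 + €400.00 = €34,362.16.
Offer X is cheaper by €34,362.16 − €32,514.72 = €1,847.44.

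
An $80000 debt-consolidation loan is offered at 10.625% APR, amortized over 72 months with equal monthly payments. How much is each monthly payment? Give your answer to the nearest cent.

At 10.625% the monthly rate is 0.0088542, so the payment is 80,000 × 0.0088542 / (1 − 1.0088542^−72) = $1,507.40.

$1,507.40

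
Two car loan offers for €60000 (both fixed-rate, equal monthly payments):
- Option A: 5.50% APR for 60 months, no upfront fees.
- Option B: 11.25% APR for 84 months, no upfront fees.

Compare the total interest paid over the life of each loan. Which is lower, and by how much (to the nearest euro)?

Option A by €18,197

Option A: monthly rate = 5.5%/12 = 0.0045833; payment = 60,000 × 0.0045833 / (1 − (1+0.0045833)^−60) = €1,146.07.
Total interest on Option A = 60 × €1,146.07 − €60,000 = €8,764.20.
Option B: at 11.25% the monthly rate is 0.0093750, so the payment is 60,000 × 0.0093750 / (1 − 1.0093750^−84) = €1,035.25.
Total interest on Option B = 84 × €1,035.25 − €60,000 = €26,961.00.
Option A is lower by €18,196.80.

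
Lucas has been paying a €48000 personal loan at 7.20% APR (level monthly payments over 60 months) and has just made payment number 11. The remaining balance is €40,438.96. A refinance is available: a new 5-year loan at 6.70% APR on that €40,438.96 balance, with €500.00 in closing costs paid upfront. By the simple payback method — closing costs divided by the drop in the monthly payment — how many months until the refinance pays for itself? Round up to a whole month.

Current payment = 48,000 × 7.2%/12 / (1 − (1+0.0060000)^−60) = €954.99.
Refinanced payment = 40,438.96 × 0.0055833 / (1 − (1+0.0055833)^−60) = €795.03.
Monthly savings = €954.99 − €795.03 = €159.96.
Break-even = €500.00 / €159.96 = 3.13 → 4 months.

4 months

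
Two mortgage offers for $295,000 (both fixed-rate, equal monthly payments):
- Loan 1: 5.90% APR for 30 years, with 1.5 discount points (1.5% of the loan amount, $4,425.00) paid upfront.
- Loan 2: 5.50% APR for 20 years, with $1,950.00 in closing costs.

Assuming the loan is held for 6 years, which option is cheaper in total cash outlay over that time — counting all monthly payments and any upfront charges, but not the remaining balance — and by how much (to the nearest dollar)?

Loan 1 by $17,650

Loan 1: at 5.90% the monthly rate is 0.0049167, so the payment is 295,000 × 0.0049167 / (1 − 1.0049167^−360) = $1,749.75.
Loan 2: monthly rate = 5.5%/12 = 0.0045833; payment = 295,000 × 0.0045833 / (1 − (1+0.0045833)^−240) = $2,029.27.
Over 72 months: Loan 1 costs 72 × $1,749.75 + $4,425.00 = $130,407.00; Loan 2 costs 72 × $2,029.27 + $1,950.00 = $148,057.44.
Loan 1 is cheaper by $148,057.44 − $130,407.00 = $17,650.44.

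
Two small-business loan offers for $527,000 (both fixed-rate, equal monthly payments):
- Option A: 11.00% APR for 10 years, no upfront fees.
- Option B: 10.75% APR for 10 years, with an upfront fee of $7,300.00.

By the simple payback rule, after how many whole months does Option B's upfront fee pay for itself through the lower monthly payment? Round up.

99 months

Option A: at 11.00% the monthly rate is 0.0091667, so the payment is 527,000 × 0.0091667 / (1 − 1.0091667^−120) = $7,259.43.
Option B: at 10.75% the monthly rate is 0.0089583, so the payment is 527,000 × 0.0089583 / (1 − 1.0089583^−120) = $7,185.05.
Monthly savings = $7,259.43 − $7,185.05 = $74.38.
Break-even = $7,300.00 / $74.38 = 98.14 → 99 months.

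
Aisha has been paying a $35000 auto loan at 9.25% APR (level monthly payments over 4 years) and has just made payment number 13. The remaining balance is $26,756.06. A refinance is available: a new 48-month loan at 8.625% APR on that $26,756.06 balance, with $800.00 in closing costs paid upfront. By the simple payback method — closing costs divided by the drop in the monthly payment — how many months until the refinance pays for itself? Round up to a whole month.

Current payment = 35,000 × 9.25%/12 / (1 − (1+0.0077083)^−48) = $875.14.
Refinanced payment = 26,756.06 × 0.0071875 / (1 − (1+0.0071875)^−48) = $661.07.
Monthly savings = $875.14 − $661.07 = $214.07.
Break-even = $800.00 / $214.07 = 3.74 → 4 months.

4 months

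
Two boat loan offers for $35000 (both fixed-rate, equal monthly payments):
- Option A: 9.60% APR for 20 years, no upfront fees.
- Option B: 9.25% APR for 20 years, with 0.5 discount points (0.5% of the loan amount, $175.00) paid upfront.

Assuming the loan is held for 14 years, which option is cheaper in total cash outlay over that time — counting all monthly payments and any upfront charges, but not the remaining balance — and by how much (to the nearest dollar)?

Option B by $1,166

Option A: monthly rate = 9.6%/12 = 0.0080000; payment = 35,000 × 0.0080000 / (1 − (1+0.0080000)^−240) = $328.53.
Option B: monthly rate = 9.25%/12 = 0.0077083; payment = 35,000 × 0.0077083 / (1 − (1+0.0077083)^−240) = $320.55.
Over 168 months: Option A costs 168 × $328.53 = $55,193.04; Option B costs 168 × $320.55 + $175.00 = $54,027.40.
Option B is cheaper by $55,193.04 − $54,027.40 = $1,165.64.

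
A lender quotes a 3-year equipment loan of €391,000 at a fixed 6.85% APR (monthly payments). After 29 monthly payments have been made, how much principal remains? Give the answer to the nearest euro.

€82,430

With monthly rate i = 6.85%/12 = 0.0057083, the balance after k of n payments is P · [(1+i)^n − (1+i)^k] / [(1+i)^n − 1].
(1+0.0057083)^36 = 1.22742158 and (1+0.0057083)^29 = 1.17947683, so the balance is 391,000 × (1.22742158 − 1.17947683) / (1.22742158 − 1) = €82,430.16.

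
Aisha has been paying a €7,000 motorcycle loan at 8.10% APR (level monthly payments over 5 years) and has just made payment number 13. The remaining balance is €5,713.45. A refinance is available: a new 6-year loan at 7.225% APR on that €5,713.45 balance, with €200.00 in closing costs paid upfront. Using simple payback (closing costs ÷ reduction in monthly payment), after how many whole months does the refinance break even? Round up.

Current payment = 7,000 × 8.1%/12 / (1 − (1+0.0067500)^−60) = €142.27.
Refinanced payment = 5,713.45 × 0.0060208 / (1 − (1+0.0060208)^−72) = €98.03.
Monthly savings = €142.27 − €98.03 = €44.24.
Break-even = €200.00 / €44.24 = 4.52 → 5 months.

5 months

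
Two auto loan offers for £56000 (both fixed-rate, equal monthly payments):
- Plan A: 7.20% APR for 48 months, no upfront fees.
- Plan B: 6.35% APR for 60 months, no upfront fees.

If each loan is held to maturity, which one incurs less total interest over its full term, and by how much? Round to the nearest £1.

Plan A: monthly rate = 7.2%/12 = 0.0060000; payment = 56,000 × 0.0060000 / (1 − (1+0.0060000)^−48) = £1,346.19.
Total interest on Plan A = 48 × £1,346.19 − £56,000 = £8,617.12.
Plan B: monthly rate = 6.35%/12 = 0.0052917; payment = 56,000 × 0.0052917 / (1 − (1+0.0052917)^−60) = £1,091.77.
Total interest on Plan B = 60 × £1,091.77 − £56,000 = £9,506.20.
Plan A is lower by £889.08.

Plan A by £889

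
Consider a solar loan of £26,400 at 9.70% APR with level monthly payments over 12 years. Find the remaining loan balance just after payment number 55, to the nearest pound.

£19,678

With monthly rate i = 9.7%/12 = 0.0080833, the balance after k of n payments is P · [(1+i)^n − (1+i)^k] / [(1+i)^n − 1].
(1+0.0080833)^144 = 3.18776709 and (1+0.0080833)^55 = 1.55705482, so the balance is 26,400 × (3.18776709 − 1.55705482) / (3.18776709 − 1) = £19,677.96.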